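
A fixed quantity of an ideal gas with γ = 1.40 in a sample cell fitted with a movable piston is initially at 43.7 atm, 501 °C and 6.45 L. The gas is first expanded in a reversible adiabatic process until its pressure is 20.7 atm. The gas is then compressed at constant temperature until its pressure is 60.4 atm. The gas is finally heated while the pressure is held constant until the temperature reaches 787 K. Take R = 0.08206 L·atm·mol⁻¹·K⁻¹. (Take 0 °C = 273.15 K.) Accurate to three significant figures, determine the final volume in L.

Convert: T₁ = 774.1 K.
Reversible adiabatic, γ = 1.40: T₂ = T₁·(P₂/P₁)^((γ−1)/γ) = 625.3 K; V₂ = V₁·(P₁/P₂)^(1/γ) = 11.00 L.
Isothermal, so P V is constant: T₃ = T₂; V₃ = V₂·(P₂/P₃) = 3.770 L.
P constant ⇒ V ∝ T: P₄ = P₃; V₄ = V₃·(T₄/T₃) = 4.744 L.

V₄ ≈ 4.74 L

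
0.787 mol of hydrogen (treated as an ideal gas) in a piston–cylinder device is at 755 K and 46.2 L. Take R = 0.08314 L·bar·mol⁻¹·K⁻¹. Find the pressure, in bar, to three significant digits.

P ≈ 1.07 bar

PV = nRT ⇒ P = nRT/V = (0.787 × 0.08314 × 755) / 46.2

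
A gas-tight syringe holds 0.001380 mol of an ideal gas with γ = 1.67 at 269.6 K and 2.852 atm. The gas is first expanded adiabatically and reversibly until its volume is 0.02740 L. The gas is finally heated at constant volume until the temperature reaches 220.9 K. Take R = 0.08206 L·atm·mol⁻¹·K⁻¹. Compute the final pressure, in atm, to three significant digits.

From PV = nRT: V₁ = nRT₁/P₁ = 0.01070 L.
Adiabatic (γ = 1.67), T V^(γ−1) and P V^γ constant: T₂ = T₁·(V₁/V₂)^(γ−1) = 143.6 K; P₂ = P₁·(V₁/V₂)^γ = 0.5936 atm.
Isochoric, so P/T is constant: V₃ = V₂; P₃ = P₂·(T₃/T₂) = 0.9130 atm.

P₃ ≈ 0.913 atm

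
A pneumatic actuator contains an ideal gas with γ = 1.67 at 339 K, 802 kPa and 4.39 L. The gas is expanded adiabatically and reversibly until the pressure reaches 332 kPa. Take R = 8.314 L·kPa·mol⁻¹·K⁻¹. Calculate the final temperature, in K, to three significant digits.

Reversible adiabatic, γ = 1.67: T₂ = T₁·(P₂/P₁)^((γ−1)/γ) = 238.0 K; V₂ = V₁·(P₁/P₂)^(1/γ) = 7.444 L.

T₂ ≈ 238 K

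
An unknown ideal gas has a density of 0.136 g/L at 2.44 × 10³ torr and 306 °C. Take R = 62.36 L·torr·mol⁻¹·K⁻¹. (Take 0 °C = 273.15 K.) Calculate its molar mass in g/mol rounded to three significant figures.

M ≈ 2.01 g/mol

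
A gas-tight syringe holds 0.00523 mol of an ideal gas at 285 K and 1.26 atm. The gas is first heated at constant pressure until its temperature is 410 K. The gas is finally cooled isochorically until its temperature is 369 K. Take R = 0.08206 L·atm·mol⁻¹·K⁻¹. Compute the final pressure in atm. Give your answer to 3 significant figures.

From PV = nRT: V₁ = nRT₁/P₁ = 0.09708 L.
Isobaric, so V/T is constant: P₂ = P₁; V₂ = V₁·(T₂/T₁) = 0.1397 L.
Isochoric, so P/T is constant: V₃ = V₂; P₃ = P₂·(T₃/T₂) = 1.134 atm.

P₃ ≈ 1.13 atm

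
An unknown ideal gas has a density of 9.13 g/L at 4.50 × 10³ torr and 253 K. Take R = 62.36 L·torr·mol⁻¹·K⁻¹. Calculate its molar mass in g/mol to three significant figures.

M ≈ 32.0 g/mol

ρ = PM/(RT) ⇒ M = ρRT/P = (9.13 × 62.36 × 253.0) / 4.50e+03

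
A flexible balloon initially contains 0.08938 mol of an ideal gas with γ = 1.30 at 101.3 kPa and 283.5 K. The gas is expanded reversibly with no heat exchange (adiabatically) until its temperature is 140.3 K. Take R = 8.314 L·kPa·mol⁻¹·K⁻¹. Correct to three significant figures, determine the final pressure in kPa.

P₂ ≈ 4.81 kPa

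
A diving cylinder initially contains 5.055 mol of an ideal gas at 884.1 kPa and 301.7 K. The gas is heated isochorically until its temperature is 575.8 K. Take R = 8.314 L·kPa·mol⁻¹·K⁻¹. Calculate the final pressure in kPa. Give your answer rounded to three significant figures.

From PV = nRT: V₁ = nRT₁/P₁ = 14.34 L.
V constant ⇒ P ∝ T: V₂ = V₁; P₂ = P₁·(T₂/T₁) = 1687 kPa.

P₂ ≈ 1.69e+03 kPa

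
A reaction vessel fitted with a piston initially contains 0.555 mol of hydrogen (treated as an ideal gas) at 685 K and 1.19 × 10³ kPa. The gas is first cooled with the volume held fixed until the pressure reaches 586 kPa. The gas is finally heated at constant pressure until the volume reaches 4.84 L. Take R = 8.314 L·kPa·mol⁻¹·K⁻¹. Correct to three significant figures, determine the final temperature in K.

T₃ ≈ 615 K

From PV = nRT: V₁ = nRT₁/P₁ = 2.656 L.
Isochoric, so P/T is constant: V₂ = V₁; T₂ = T₁·(P₂/P₁) = 337.3 K.
P constant ⇒ V ∝ T: P₃ = P₂; T₃ = T₂·(V₃/V₂) = 614.7 K.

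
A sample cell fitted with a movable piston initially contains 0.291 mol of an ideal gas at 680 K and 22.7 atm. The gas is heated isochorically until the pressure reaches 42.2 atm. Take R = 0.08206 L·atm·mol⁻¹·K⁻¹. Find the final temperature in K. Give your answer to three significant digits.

T₂ ≈ 1.26e+03 K

From PV = nRT: V₁ = nRT₁/P₁ = 0.7153 L.
Isochoric, so P/T is constant: V₂ = V₁; T₂ = T₁·(P₂/P₁) = 1264 K.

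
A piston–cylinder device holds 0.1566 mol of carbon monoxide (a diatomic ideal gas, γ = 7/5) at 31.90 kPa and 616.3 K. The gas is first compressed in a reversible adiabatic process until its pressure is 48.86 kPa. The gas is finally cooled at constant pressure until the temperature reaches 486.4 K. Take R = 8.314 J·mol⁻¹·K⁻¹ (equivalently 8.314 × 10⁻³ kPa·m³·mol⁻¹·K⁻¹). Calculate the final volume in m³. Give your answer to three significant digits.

From PV = nRT: V₁ = nRT₁/P₁ = 0.02515 m³.
Adiabatic (γ = 7/5), T V^(γ−1) and P V^γ constant: T₂ = T₁·(P₂/P₁)^((γ−1)/γ) = 696.1 K; V₂ = V₁·(P₁/P₂)^(1/γ) = 0.01855 m³.
P constant ⇒ V ∝ T: P₃ = P₂; V₃ = V₂·(T₃/T₂) = 0.01296 m³.

V₃ ≈ 0.0130 m³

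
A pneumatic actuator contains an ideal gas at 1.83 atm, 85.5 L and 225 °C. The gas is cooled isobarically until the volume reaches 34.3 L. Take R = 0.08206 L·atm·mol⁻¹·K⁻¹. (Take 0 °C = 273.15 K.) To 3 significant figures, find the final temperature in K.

T₂ ≈ 200 K

Convert: T₁ = 498.1 K.
Isobaric, so V/T is constant: P₂ = P₁; T₂ = T₁·(V₂/V₁) = 199.8 K.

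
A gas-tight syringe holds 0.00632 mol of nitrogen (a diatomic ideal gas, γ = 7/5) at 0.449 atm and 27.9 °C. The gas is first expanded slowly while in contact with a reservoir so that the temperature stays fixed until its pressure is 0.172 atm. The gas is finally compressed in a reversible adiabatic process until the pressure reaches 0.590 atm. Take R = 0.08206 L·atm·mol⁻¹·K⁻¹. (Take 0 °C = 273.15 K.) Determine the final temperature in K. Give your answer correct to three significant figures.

T₃ ≈ 428 K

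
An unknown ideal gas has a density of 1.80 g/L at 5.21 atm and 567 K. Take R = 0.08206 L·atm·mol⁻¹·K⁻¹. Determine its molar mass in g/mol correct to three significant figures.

M ≈ 16.1 g/mol

ρ = PM/(RT) ⇒ M = ρRT/P = (1.80 × 0.08206 × 567.0) / 5.21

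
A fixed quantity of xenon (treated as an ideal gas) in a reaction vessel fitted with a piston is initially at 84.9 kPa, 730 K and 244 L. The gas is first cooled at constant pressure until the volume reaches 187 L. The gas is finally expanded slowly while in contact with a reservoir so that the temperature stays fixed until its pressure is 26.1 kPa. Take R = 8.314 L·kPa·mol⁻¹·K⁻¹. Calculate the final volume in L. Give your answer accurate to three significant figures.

V₃ ≈ 608 L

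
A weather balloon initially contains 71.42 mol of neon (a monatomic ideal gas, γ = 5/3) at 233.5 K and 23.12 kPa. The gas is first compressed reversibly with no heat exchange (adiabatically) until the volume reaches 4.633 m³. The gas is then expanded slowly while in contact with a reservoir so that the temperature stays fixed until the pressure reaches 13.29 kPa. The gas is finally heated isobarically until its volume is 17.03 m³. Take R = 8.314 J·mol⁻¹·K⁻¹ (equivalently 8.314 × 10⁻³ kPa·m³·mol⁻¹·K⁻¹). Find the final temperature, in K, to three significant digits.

From PV = nRT: V₁ = nRT₁/P₁ = 5.997 m³.
Reversible adiabatic, γ = 5/3: T₂ = T₁·(V₁/V₂)^(γ−1) = 277.3 K; P₂ = P₁·(V₁/V₂)^γ = 35.54 kPa.
T constant ⇒ Boyle's law P V = const: T₃ = T₂; V₃ = V₂·(P₂/P₃) = 12.39 m³.
P constant ⇒ V ∝ T: P₄ = P₃; T₄ = T₃·(V₄/V₃) = 381.2 K.

T₄ ≈ 381 K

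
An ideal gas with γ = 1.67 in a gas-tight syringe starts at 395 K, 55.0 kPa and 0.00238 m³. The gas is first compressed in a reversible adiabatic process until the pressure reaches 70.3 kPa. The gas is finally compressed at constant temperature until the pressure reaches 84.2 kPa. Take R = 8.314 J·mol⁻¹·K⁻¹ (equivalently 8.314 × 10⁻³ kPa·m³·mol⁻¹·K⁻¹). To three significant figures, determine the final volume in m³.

V₃ ≈ 0.00172 m³

Reversible adiabatic, γ = 1.67: T₂ = T₁·(P₂/P₁)^((γ−1)/γ) = 435.9 K; V₂ = V₁·(P₁/P₂)^(1/γ) = 0.002055 m³.
T constant ⇒ Boyle's law P V = const: T₃ = T₂; V₃ = V₂·(P₂/P₃) = 0.001716 m³.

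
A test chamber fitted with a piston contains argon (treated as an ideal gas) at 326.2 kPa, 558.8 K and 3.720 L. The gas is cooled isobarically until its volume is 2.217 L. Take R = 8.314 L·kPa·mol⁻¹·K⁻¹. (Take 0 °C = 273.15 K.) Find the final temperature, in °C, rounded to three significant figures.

Isobaric, so V/T is constant: P₂ = P₁; T₂ = T₁·(V₂/V₁) = 333.0 K.

T₂ ≈ 59.9 °C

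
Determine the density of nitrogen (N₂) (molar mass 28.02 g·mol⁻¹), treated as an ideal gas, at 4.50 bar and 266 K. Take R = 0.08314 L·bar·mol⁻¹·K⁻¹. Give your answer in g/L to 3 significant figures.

ρ = PM/(RT) = (4.50 × 28.02) / (0.08314 × 266.0)

ρ ≈ 5.70 g/L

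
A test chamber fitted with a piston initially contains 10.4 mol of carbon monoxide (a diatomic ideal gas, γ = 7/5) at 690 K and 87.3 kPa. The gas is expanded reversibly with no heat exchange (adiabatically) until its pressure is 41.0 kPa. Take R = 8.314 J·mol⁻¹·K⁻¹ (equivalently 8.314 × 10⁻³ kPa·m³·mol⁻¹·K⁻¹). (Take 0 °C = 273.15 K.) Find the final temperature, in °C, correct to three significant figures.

From PV = nRT: V₁ = nRT₁/P₁ = 0.6834 m³.
Adiabatic (γ = 7/5), T V^(γ−1) and P V^γ constant: T₂ = T₁·(P₂/P₁)^((γ−1)/γ) = 556.0 K; V₂ = V₁·(P₁/P₂)^(1/γ) = 1.173 m³.

T₂ ≈ 283 °C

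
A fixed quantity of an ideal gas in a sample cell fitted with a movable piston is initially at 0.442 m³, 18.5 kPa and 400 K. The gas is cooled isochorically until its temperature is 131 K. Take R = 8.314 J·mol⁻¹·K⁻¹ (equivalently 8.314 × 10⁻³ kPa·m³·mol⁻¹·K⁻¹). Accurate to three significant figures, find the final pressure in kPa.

P₂ ≈ 6.06 kPa

V constant ⇒ P ∝ T: V₂ = V₁; P₂ = P₁·(T₂/T₁) = 6.059 kPa.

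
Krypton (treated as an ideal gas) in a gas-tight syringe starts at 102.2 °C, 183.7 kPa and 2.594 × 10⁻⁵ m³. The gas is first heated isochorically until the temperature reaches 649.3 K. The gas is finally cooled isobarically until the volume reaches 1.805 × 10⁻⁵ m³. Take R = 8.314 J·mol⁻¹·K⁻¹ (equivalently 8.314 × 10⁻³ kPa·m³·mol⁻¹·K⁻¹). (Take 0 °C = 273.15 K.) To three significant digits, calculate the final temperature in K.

Convert: T₁ = 375.3 K.
V constant ⇒ P ∝ T: V₂ = V₁; P₂ = P₁·(T₂/T₁) = 317.8 kPa.
Isobaric, so V/T is constant: P₃ = P₂; T₃ = T₂·(V₃/V₂) = 451.8 K.

T₃ ≈ 452 K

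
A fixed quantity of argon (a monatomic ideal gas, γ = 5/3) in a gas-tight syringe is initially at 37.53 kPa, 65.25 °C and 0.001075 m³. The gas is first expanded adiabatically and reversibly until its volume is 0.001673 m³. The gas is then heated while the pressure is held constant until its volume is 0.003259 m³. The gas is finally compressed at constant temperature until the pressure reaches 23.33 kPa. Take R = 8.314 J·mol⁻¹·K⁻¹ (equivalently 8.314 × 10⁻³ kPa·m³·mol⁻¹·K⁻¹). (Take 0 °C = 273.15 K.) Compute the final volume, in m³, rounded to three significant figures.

Convert: T₁ = 338.4 K.
Adiabatic (γ = 5/3), T V^(γ−1) and P V^γ constant: T₂ = T₁·(V₁/V₂)^(γ−1) = 252.0 K; P₂ = P₁·(V₁/V₂)^γ = 17.96 kPa.
Isobaric, so V/T is constant: P₃ = P₂; T₃ = T₂·(V₃/V₂) = 490.9 K.
T constant ⇒ Boyle's law P V = const: T₄ = T₃; V₄ = V₃·(P₃/P₄) = 0.002508 m³.

V₄ ≈ 0.00251 m³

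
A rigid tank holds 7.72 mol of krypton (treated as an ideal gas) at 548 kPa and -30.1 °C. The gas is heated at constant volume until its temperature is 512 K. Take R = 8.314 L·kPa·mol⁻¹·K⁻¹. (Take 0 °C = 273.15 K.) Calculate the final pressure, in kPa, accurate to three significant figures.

P₂ ≈ 1.15e+03 kPa

Convert: T₁ = 243.0 K.
From PV = nRT: V₁ = nRT₁/P₁ = 28.47 L.
Isochoric, so P/T is constant: V₂ = V₁; P₂ = P₁·(T₂/T₁) = 1154 kPa.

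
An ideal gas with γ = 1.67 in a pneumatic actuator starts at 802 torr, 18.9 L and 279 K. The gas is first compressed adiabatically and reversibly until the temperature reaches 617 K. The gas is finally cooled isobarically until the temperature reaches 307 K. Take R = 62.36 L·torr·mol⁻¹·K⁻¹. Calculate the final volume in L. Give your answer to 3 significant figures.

Reversible adiabatic, γ = 1.67: P₂ = P₁·(T₂/T₁)^(γ/(γ−1)) = 5798 torr; V₂ = V₁·(T₁/T₂)^(1/(γ−1)) = 5.781 L.
Isobaric, so V/T is constant: P₃ = P₂; V₃ = V₂·(T₃/T₂) = 2.877 L.

V₃ ≈ 2.88 L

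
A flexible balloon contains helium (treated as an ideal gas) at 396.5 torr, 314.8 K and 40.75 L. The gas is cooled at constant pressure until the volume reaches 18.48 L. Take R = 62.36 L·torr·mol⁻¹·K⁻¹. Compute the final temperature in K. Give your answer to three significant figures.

T₂ ≈ 143 K

P constant ⇒ V ∝ T: P₂ = P₁; T₂ = T₁·(V₂/V₁) = 142.8 K.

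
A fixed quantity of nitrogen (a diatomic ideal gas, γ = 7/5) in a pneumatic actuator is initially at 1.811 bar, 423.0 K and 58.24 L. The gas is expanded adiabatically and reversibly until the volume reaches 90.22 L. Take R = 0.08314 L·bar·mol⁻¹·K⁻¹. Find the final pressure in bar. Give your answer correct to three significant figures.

P₂ ≈ 0.981 bar

Adiabatic (γ = 7/5), T V^(γ−1) and P V^γ constant: T₂ = T₁·(V₁/V₂)^(γ−1) = 355.1 K; P₂ = P₁·(V₁/V₂)^γ = 0.9813 bar.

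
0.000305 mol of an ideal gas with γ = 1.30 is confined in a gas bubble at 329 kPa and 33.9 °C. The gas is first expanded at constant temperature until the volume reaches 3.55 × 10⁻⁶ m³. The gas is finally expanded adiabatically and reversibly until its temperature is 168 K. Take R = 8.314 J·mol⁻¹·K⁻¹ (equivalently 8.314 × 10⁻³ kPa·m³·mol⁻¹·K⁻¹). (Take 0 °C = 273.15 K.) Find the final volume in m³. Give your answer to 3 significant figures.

Convert: T₁ = 307.0 K.
From PV = nRT: V₁ = nRT₁/P₁ = 2.367e-06 m³.
Isothermal, so P V is constant: T₂ = T₁; P₂ = P₁·(V₁/V₂) = 219.3 kPa.
Adiabatic (γ = 1.30), T V^(γ−1) and P V^γ constant: P₃ = P₂·(T₃/T₂)^(γ/(γ−1)) = 16.08 kPa; V₃ = V₂·(T₂/T₃)^(1/(γ−1)) = 2.650e-05 m³.

V₃ ≈ 2.65e-05 m³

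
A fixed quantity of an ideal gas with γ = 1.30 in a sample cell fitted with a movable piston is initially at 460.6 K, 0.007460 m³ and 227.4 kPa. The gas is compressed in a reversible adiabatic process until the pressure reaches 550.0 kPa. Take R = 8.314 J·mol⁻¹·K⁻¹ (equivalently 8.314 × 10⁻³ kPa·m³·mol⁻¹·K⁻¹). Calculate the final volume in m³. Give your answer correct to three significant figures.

V₂ ≈ 0.00378 m³

Reversible adiabatic, γ = 1.30: T₂ = T₁·(P₂/P₁)^((γ−1)/γ) = 564.7 K; V₂ = V₁·(P₁/P₂)^(1/γ) = 0.003782 m³.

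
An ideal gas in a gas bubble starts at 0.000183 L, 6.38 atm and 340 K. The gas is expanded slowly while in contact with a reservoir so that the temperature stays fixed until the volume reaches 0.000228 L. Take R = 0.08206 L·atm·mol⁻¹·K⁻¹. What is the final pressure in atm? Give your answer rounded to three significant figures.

P₂ ≈ 5.12 atm

Isothermal, so P V is constant: T₂ = T₁; P₂ = P₁·(V₁/V₂) = 5.121 atm.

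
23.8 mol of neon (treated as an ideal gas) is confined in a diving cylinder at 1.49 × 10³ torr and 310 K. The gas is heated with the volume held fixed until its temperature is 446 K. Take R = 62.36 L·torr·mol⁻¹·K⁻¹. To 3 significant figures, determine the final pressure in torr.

P₂ ≈ 2.14e+03 torr

From PV = nRT: V₁ = nRT₁/P₁ = 308.8 L.
Isochoric, so P/T is constant: V₂ = V₁; P₂ = P₁·(T₂/T₁) = 2144 torr.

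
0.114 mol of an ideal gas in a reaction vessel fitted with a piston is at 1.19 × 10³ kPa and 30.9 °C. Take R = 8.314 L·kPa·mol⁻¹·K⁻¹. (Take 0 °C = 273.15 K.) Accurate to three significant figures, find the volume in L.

Convert: T = 304.05 K.
PV = nRT ⇒ V = nRT/P = (0.114 × 8.314 × 304.05) / 1.19e+03

V ≈ 0.242 L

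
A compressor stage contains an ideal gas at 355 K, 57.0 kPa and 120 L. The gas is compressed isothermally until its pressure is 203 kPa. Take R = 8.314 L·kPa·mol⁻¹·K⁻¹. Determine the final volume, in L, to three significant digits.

T constant ⇒ Boyle's law P V = const: T₂ = T₁; V₂ = V₁·(P₁/P₂) = 33.69 L.

V₂ ≈ 33.7 L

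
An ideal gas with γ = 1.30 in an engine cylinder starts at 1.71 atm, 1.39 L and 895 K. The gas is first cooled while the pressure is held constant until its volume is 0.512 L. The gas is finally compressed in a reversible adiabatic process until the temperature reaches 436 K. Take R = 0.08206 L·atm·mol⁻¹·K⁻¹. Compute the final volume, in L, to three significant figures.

Isobaric, so V/T is constant: P₂ = P₁; T₂ = T₁·(V₂/V₁) = 329.7 K.
Adiabatic (γ = 1.30), T V^(γ−1) and P V^γ constant: P₃ = P₂·(T₃/T₂)^(γ/(γ−1)) = 5.742 atm; V₃ = V₂·(T₂/T₃)^(1/(γ−1)) = 0.2016 L.

V₃ ≈ 0.202 L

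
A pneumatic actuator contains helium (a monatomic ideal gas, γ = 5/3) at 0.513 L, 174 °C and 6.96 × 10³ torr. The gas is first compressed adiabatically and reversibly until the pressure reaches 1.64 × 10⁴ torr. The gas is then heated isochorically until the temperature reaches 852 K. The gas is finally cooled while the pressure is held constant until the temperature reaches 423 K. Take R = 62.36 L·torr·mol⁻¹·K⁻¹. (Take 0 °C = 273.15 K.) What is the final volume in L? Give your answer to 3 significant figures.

Convert: T₁ = 447.1 K.
Adiabatic (γ = 5/3), T V^(γ−1) and P V^γ constant: T₂ = T₁·(P₂/P₁)^((γ−1)/γ) = 630.0 K; V₂ = V₁·(P₁/P₂)^(1/γ) = 0.3067 L.
V constant ⇒ P ∝ T: V₃ = V₂; P₃ = P₂·(T₃/T₂) = 2.218e+04 torr.
P constant ⇒ V ∝ T: P₄ = P₃; V₄ = V₃·(T₄/T₃) = 0.1523 L.

V₄ ≈ 0.152 L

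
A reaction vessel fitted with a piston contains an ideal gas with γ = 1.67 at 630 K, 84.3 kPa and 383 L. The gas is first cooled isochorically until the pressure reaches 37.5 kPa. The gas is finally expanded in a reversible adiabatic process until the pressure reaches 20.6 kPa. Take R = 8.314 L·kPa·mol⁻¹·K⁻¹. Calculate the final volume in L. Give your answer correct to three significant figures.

V₃ ≈ 548 L

Isochoric, so P/T is constant: V₂ = V₁; T₂ = T₁·(P₂/P₁) = 280.2 K.
Reversible adiabatic, γ = 1.67: T₃ = T₂·(P₃/P₂)^((γ−1)/γ) = 220.4 K; V₃ = V₂·(P₂/P₃)^(1/γ) = 548.3 L.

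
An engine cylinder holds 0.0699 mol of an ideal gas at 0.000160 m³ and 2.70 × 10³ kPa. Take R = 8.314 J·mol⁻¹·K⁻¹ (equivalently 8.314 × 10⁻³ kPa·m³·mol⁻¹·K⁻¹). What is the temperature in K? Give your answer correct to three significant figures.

PV = nRT ⇒ T = PV/(nR) = (2.70e+03 × 0.000160) / (0.0699 × 8.314 × 10⁻³)

T ≈ 743 K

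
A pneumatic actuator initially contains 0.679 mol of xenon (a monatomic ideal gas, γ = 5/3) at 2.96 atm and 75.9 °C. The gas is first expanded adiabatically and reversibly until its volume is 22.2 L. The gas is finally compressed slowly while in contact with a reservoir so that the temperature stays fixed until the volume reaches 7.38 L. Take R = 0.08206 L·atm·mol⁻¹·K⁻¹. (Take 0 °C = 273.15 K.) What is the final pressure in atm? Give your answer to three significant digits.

P₃ ≈ 1.17 atm

Convert: T₁ = 349.0 K.
From PV = nRT: V₁ = nRT₁/P₁ = 6.570 L.
Reversible adiabatic, γ = 5/3: T₂ = T₁·(V₁/V₂)^(γ−1) = 155.0 K; P₂ = P₁·(V₁/V₂)^γ = 0.3891 atm.
T constant ⇒ Boyle's law P V = const: T₃ = T₂; P₃ = P₂·(V₂/V₃) = 1.170 atm.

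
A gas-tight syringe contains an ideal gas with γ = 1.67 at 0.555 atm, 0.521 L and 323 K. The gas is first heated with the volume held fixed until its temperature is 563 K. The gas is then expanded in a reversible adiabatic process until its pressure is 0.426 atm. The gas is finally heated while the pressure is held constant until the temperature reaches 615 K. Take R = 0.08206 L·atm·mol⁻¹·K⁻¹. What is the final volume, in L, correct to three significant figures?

Isochoric, so P/T is constant: V₂ = V₁; P₂ = P₁·(T₂/T₁) = 0.9674 atm.
Reversible adiabatic, γ = 1.67: T₃ = T₂·(P₃/P₂)^((γ−1)/γ) = 405.1 K; V₃ = V₂·(P₂/P₃)^(1/γ) = 0.8514 L.
P constant ⇒ V ∝ T: P₄ = P₃; V₄ = V₃·(T₄/T₃) = 1.292 L.

V₄ ≈ 1.29 L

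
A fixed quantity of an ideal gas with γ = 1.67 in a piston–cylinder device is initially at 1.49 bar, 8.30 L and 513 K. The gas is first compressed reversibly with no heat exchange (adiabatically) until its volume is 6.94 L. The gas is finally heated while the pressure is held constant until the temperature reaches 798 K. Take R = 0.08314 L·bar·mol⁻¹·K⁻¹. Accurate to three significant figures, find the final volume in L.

V₃ ≈ 9.58 L

Reversible adiabatic, γ = 1.67: T₂ = T₁·(V₁/V₂)^(γ−1) = 578.3 K; P₂ = P₁·(V₁/V₂)^γ = 2.009 bar.
P constant ⇒ V ∝ T: P₃ = P₂; V₃ = V₂·(T₃/T₂) = 9.576 L.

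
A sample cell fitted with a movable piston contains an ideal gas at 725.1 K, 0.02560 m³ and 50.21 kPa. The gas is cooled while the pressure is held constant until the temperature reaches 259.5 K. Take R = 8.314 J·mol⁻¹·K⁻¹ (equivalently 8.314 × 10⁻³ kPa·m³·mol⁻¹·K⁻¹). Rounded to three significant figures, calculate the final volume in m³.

V₂ ≈ 0.00916 m³

P constant ⇒ V ∝ T: P₂ = P₁; V₂ = V₁·(T₂/T₁) = 0.009162 m³.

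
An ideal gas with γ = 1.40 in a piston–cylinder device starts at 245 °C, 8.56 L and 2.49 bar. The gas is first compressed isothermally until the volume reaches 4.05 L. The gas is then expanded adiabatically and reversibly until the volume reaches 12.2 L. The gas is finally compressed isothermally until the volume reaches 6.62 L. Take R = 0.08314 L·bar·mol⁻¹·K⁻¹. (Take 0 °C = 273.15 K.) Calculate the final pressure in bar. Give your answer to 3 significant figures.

P₄ ≈ 2.07 bar

Convert: T₁ = 518.1 K.
T constant ⇒ Boyle's law P V = const: T₂ = T₁; P₂ = P₁·(V₁/V₂) = 5.263 bar.
Adiabatic (γ = 1.40), T V^(γ−1) and P V^γ constant: T₃ = T₂·(V₂/V₃)^(γ−1) = 333.3 K; P₃ = P₂·(V₂/V₃)^γ = 1.124 bar.
Isothermal, so P V is constant: T₄ = T₃; P₄ = P₃·(V₃/V₄) = 2.071 bar.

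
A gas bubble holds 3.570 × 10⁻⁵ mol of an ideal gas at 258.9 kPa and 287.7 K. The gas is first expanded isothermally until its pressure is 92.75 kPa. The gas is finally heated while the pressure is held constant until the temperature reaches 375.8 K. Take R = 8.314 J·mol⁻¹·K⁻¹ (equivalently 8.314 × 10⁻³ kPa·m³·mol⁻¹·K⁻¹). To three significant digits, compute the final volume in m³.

V₃ ≈ 1.20e-06 m³

From PV = nRT: V₁ = nRT₁/P₁ = 3.298e-07 m³.
T constant ⇒ Boyle's law P V = const: T₂ = T₁; V₂ = V₁·(P₁/P₂) = 9.207e-07 m³.
Isobaric, so V/T is constant: P₃ = P₂; V₃ = V₂·(T₃/T₂) = 1.203e-06 m³.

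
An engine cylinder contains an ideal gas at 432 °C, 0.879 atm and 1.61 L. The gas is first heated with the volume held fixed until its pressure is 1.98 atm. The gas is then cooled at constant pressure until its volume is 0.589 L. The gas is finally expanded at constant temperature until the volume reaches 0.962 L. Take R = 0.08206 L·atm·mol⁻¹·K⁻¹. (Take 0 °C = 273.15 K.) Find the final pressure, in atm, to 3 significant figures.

P₄ ≈ 1.21 atm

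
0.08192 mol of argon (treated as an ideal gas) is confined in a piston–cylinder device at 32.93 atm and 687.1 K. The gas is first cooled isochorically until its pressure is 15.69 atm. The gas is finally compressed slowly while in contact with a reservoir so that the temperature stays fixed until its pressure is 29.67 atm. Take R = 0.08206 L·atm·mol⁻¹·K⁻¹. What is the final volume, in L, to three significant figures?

From PV = nRT: V₁ = nRT₁/P₁ = 0.1403 L.
Isochoric, so P/T is constant: V₂ = V₁; T₂ = T₁·(P₂/P₁) = 327.4 K.
T constant ⇒ Boyle's law P V = const: T₃ = T₂; V₃ = V₂·(P₂/P₃) = 0.07417 L.

V₃ ≈ 0.0742 L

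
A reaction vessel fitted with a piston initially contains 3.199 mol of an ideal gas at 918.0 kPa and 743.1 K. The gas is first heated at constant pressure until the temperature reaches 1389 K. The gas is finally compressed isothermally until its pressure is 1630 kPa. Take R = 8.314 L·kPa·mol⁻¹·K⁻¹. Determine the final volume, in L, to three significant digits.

V₃ ≈ 22.7 L

From PV = nRT: V₁ = nRT₁/P₁ = 21.53 L.
P constant ⇒ V ∝ T: P₂ = P₁; V₂ = V₁·(T₂/T₁) = 40.24 L.
Isothermal, so P V is constant: T₃ = T₂; V₃ = V₂·(P₂/P₃) = 22.66 L.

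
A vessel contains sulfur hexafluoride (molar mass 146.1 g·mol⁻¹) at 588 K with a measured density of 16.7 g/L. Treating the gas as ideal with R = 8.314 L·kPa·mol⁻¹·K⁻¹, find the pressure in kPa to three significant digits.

ρ = PM/(RT) ⇒ P = ρRT/M = (16.7 × 8.314 × 588.0) / 146.1

P ≈ 559 kPa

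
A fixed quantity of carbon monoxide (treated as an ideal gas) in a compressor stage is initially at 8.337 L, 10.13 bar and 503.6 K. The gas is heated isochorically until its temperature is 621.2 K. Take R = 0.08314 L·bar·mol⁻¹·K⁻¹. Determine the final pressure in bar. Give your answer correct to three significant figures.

P₂ ≈ 12.5 bar

V constant ⇒ P ∝ T: V₂ = V₁; P₂ = P₁·(T₂/T₁) = 12.50 bar.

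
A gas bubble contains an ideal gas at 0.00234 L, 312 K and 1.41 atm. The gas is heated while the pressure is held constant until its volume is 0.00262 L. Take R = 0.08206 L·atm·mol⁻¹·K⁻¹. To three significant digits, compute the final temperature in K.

P constant ⇒ V ∝ T: P₂ = P₁; T₂ = T₁·(V₂/V₁) = 349.3 K.

T₂ ≈ 349 K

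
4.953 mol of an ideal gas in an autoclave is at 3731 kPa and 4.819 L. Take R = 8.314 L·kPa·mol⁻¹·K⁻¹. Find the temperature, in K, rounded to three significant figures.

PV = nRT ⇒ T = PV/(nR) = (3731 × 4.819) / (4.953 × 8.314)

T ≈ 437 K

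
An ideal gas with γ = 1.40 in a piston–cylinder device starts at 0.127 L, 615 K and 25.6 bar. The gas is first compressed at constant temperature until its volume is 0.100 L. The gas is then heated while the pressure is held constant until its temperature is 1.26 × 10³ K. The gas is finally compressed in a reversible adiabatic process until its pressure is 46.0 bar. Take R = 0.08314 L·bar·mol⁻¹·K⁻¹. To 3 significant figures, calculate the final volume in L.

Isothermal, so P V is constant: T₂ = T₁; P₂ = P₁·(V₁/V₂) = 32.51 bar.
Isobaric, so V/T is constant: P₃ = P₂; V₃ = V₂·(T₃/T₂) = 0.2049 L.
Reversible adiabatic, γ = 1.40: T₄ = T₃·(P₄/P₃)^((γ−1)/γ) = 1391 K; V₄ = V₃·(P₃/P₄)^(1/γ) = 0.1599 L.

V₄ ≈ 0.160 L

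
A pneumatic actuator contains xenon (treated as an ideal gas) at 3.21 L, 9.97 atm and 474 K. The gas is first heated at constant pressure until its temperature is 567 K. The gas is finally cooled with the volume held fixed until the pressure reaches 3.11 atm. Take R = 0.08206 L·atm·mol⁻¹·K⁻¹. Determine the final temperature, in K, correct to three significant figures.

T₃ ≈ 177 K

Isobaric, so V/T is constant: P₂ = P₁; V₂ = V₁·(T₂/T₁) = 3.840 L.
V constant ⇒ P ∝ T: V₃ = V₂; T₃ = T₂·(P₃/P₂) = 176.9 K.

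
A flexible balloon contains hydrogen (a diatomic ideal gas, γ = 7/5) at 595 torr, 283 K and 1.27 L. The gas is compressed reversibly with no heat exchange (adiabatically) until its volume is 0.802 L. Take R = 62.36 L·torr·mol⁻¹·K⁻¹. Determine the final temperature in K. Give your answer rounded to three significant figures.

T₂ ≈ 340 K

Reversible adiabatic, γ = 7/5: T₂ = T₁·(V₁/V₂)^(γ−1) = 340.1 K; P₂ = P₁·(V₁/V₂)^γ = 1132 torr.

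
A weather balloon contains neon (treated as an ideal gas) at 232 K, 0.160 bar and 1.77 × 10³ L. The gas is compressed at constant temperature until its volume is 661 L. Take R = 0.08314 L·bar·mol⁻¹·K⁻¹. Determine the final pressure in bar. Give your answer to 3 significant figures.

T constant ⇒ Boyle's law P V = const: T₂ = T₁; P₂ = P₁·(V₁/V₂) = 0.4284 bar.

P₂ ≈ 0.428 bar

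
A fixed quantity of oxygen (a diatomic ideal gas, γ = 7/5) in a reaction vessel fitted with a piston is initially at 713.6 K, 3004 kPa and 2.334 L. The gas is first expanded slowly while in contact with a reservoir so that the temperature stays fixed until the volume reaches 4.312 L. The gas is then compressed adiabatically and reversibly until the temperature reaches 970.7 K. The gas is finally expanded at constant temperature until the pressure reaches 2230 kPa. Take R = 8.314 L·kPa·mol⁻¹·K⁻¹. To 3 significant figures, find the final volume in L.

V₄ ≈ 4.28 L

Isothermal, so P V is constant: T₂ = T₁; P₂ = P₁·(V₁/V₂) = 1626 kPa.
Adiabatic (γ = 7/5), T V^(γ−1) and P V^γ constant: P₃ = P₂·(T₃/T₂)^(γ/(γ−1)) = 4773 kPa; V₃ = V₂·(T₂/T₃)^(1/(γ−1)) = 1.998 L.
Isothermal, so P V is constant: T₄ = T₃; V₄ = V₃·(P₃/P₄) = 4.277 L.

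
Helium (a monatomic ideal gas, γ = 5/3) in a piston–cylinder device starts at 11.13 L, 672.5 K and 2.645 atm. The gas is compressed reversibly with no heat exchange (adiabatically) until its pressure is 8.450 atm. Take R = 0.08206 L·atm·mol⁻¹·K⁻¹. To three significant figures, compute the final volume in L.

Adiabatic (γ = 5/3), T V^(γ−1) and P V^γ constant: T₂ = T₁·(P₂/P₁)^((γ−1)/γ) = 1070 K; V₂ = V₁·(P₁/P₂)^(1/γ) = 5.544 L.

V₂ ≈ 5.54 L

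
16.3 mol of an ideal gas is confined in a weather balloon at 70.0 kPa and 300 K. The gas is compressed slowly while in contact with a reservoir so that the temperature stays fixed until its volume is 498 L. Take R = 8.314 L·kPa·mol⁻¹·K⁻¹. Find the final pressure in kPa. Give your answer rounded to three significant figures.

From PV = nRT: V₁ = nRT₁/P₁ = 580.8 L.
T constant ⇒ Boyle's law P V = const: T₂ = T₁; P₂ = P₁·(V₁/V₂) = 81.64 kPa.

P₂ ≈ 81.6 kPa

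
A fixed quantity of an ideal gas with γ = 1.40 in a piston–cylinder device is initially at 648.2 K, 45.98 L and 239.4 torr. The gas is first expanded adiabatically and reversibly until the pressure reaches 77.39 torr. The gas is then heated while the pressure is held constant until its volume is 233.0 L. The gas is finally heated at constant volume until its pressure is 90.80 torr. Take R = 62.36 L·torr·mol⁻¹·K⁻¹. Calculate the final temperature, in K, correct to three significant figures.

T₄ ≈ 1.25e+03 K

Reversible adiabatic, γ = 1.40: T₂ = T₁·(P₂/P₁)^((γ−1)/γ) = 469.4 K; V₂ = V₁·(P₁/P₂)^(1/γ) = 103.0 L.
P constant ⇒ V ∝ T: P₃ = P₂; T₃ = T₂·(V₃/V₂) = 1062 K.
V constant ⇒ P ∝ T: V₄ = V₃; T₄ = T₃·(P₄/P₃) = 1246 K.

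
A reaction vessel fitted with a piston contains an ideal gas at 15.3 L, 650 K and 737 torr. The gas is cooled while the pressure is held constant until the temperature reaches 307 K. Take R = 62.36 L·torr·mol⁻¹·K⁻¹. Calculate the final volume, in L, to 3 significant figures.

V₂ ≈ 7.23 L

Isobaric, so V/T is constant: P₂ = P₁; V₂ = V₁·(T₂/T₁) = 7.226 L.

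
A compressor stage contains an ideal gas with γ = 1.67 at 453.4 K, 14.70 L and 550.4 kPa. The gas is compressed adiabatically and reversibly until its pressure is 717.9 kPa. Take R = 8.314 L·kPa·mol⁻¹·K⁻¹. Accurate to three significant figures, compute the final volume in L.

V₂ ≈ 12.5 L

Adiabatic (γ = 1.67), T V^(γ−1) and P V^γ constant: T₂ = T₁·(P₂/P₁)^((γ−1)/γ) = 504.4 K; V₂ = V₁·(P₁/P₂)^(1/γ) = 12.54 L.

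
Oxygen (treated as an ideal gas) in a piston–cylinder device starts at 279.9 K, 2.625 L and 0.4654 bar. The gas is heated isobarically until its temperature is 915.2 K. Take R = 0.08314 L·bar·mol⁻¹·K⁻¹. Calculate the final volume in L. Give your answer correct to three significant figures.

Isobaric, so V/T is constant: P₂ = P₁; V₂ = V₁·(T₂/T₁) = 8.583 L.

V₂ ≈ 8.58 L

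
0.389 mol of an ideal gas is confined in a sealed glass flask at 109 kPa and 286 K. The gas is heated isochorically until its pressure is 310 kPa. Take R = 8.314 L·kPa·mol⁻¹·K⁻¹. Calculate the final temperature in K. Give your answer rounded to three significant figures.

From PV = nRT: V₁ = nRT₁/P₁ = 8.486 L.
V constant ⇒ P ∝ T: V₂ = V₁; T₂ = T₁·(P₂/P₁) = 813.4 K.

T₂ ≈ 813 K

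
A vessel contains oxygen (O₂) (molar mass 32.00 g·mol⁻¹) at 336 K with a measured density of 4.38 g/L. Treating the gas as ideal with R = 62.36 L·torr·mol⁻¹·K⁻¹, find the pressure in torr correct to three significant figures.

ρ = PM/(RT) ⇒ P = ρRT/M = (4.38 × 62.36 × 336.0) / 32.00

P ≈ 2.87e+03 torr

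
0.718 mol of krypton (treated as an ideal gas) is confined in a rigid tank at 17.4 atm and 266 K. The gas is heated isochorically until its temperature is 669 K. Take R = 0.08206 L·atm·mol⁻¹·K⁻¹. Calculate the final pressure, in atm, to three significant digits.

P₂ ≈ 43.8 atm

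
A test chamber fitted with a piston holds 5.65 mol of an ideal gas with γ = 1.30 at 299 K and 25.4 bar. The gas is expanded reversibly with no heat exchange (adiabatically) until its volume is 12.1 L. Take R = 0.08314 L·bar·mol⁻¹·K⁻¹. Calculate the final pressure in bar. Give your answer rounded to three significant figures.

P₂ ≈ 9.18 bar

From PV = nRT: V₁ = nRT₁/P₁ = 5.530 L.
Reversible adiabatic, γ = 1.30: T₂ = T₁·(V₁/V₂)^(γ−1) = 236.4 K; P₂ = P₁·(V₁/V₂)^γ = 9.177 bar.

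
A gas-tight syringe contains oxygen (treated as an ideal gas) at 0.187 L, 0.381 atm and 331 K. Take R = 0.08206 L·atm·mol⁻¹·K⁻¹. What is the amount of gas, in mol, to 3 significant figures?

PV = nRT ⇒ n = PV/(RT) = (0.381 × 0.187) / (0.08206 × 331)

n ≈ 0.00262 mol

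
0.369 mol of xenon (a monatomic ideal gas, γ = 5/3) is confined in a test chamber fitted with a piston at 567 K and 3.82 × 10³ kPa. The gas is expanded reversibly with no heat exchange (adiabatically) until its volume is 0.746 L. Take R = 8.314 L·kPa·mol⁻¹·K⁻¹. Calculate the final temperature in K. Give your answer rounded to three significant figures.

From PV = nRT: V₁ = nRT₁/P₁ = 0.4554 L.
Adiabatic (γ = 5/3), T V^(γ−1) and P V^γ constant: T₂ = T₁·(V₁/V₂)^(γ−1) = 408.0 K; P₂ = P₁·(V₁/V₂)^γ = 1678 kPa.

T₂ ≈ 408 K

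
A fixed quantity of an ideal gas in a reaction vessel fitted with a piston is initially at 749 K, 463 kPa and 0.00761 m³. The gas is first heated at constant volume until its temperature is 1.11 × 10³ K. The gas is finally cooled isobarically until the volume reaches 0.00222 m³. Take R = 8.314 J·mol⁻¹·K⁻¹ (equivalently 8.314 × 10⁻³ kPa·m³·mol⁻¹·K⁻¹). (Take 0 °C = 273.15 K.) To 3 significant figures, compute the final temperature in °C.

T₃ ≈ 50.7 °C

V constant ⇒ P ∝ T: V₂ = V₁; P₂ = P₁·(T₂/T₁) = 686.2 kPa.
P constant ⇒ V ∝ T: P₃ = P₂; T₃ = T₂·(V₃/V₂) = 323.8 K.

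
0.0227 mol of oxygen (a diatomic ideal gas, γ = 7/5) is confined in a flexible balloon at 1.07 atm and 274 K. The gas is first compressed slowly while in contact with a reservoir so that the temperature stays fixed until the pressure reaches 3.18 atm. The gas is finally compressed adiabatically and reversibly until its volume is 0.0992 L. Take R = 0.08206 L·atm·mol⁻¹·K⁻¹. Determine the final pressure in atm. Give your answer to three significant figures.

P₃ ≈ 6.24 atm

From PV = nRT: V₁ = nRT₁/P₁ = 0.4770 L.
T constant ⇒ Boyle's law P V = const: T₂ = T₁; V₂ = V₁·(P₁/P₂) = 0.1605 L.
Reversible adiabatic, γ = 7/5: T₃ = T₂·(V₂/V₃)^(γ−1) = 332.2 K; P₃ = P₂·(V₂/V₃)^γ = 6.237 atm.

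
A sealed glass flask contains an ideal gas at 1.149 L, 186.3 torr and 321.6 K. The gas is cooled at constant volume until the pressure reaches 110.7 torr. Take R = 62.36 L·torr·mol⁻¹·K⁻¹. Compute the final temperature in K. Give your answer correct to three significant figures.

T₂ ≈ 191 K

Isochoric, so P/T is constant: V₂ = V₁; T₂ = T₁·(P₂/P₁) = 191.1 K.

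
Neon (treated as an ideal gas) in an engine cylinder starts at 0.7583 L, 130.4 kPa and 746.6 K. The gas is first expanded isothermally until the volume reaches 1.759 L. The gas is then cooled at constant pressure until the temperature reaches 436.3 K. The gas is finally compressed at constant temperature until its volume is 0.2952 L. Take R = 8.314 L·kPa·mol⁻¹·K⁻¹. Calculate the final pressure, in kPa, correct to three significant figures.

P₄ ≈ 196 kPa

Isothermal, so P V is constant: T₂ = T₁; P₂ = P₁·(V₁/V₂) = 56.22 kPa.
P constant ⇒ V ∝ T: P₃ = P₂; V₃ = V₂·(T₃/T₂) = 1.028 L.
Isothermal, so P V is constant: T₄ = T₃; P₄ = P₃·(V₃/V₄) = 195.7 kPa.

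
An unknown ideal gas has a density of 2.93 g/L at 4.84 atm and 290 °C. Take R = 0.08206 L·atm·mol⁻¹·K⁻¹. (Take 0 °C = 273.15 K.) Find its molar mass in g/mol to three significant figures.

ρ = PM/(RT) ⇒ M = ρRT/P = (2.93 × 0.08206 × 563.1) / 4.84

M ≈ 28.0 g/mol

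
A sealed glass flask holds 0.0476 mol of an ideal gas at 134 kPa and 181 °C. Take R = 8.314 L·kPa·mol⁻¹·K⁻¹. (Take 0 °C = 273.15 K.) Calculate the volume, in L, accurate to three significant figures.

Convert: T = 454.15 K.
PV = nRT ⇒ V = nRT/P = (0.0476 × 8.314 × 454.15) / 134

V ≈ 1.34 L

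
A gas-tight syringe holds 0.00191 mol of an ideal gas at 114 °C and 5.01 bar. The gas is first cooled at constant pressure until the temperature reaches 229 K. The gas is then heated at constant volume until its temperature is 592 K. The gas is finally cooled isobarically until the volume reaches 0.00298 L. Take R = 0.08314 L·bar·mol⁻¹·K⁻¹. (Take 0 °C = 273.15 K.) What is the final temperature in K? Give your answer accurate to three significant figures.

Convert: T₁ = 387.1 K.
From PV = nRT: V₁ = nRT₁/P₁ = 0.01227 L.
P constant ⇒ V ∝ T: P₂ = P₁; V₂ = V₁·(T₂/T₁) = 0.007258 L.
V constant ⇒ P ∝ T: V₃ = V₂; P₃ = P₂·(T₃/T₂) = 12.95 bar.
Isobaric, so V/T is constant: P₄ = P₃; T₄ = T₃·(V₄/V₃) = 243.1 K.

T₄ ≈ 243 K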